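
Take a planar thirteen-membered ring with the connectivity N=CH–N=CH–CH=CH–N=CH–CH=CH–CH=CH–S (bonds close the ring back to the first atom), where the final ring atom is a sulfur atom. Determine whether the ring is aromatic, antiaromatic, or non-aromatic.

Aromatic

The p orbitals form a continuous loop: every atom in a ring double bond is sp² and brings one electron to the p orbital; the doubly-bonded nitrogens are pyridine-type — their lone pairs lie in the ring plane, leaving one electron in the p orbital; the sulfur donates one lone pair from its p orbital. The ring is fully conjugated.
Tallying contributions gives 6 × 2 = 12 from the double-bond units + 2 from the S atom = 14.
With 14 π electrons (n = 3), the Hückel 4n+2 condition holds.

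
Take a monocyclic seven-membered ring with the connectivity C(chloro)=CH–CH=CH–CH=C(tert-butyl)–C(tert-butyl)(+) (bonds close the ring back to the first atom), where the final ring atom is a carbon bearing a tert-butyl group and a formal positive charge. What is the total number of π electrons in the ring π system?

6

The p orbitals form a continuous loop: the double-bond atoms are sp², each contributing one p electron; the carbocation has an empty p orbital. The ring is fully conjugated.
Tallying contributions gives 3 × 2 = 6 from the double-bond units + 0 from the C(tert-butyl)(+) atom = 6.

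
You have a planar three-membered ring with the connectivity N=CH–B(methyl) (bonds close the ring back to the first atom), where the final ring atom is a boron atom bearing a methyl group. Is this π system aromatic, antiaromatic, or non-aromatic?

Every ring atom contributes a p orbital perpendicular to the ring (the double-bond atoms are sp², each contributing one p electron; each =N– nitrogen is pyridine-type (lone pair in the sp² plane, one electron in the p orbital); the boron has an empty p orbital), so the π system is cyclic and fully conjugated.
Counting π electrons: 1 × 2 = 2 from the double-bond unit + 0 from the B(methyl) atom = 2.
Since 2 = 4·0 + 2, the ring meets the 4n+2 criterion.

Aromatic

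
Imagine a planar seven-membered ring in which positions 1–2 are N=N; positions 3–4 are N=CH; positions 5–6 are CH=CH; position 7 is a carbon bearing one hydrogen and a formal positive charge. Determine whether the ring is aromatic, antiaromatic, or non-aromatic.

The p orbitals form a continuous loop: the double-bond atoms are sp², each contributing one p electron; each =N– nitrogen is pyridine-type (lone pair in the sp² plane, one electron in the p orbital); the carbocation has an empty p orbital. The ring is fully conjugated.
Adding the contributions, 3 × 2 = 6 from the double-bond units + 0 from the CH(+) atom = 6.
Since 6 = 4·1 + 2, the ring meets the 4n+2 criterion.

Aromatic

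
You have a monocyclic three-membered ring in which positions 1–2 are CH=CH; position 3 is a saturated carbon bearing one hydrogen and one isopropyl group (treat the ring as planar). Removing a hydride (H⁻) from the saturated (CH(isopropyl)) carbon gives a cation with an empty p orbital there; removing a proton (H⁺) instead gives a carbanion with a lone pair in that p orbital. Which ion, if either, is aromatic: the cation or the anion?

The cation

In either ion the ring is fully conjugated: every atom, including the new sp² carbon, supplies a p orbital.
Cation: 1 × 2 + 0 = 2 π electrons → 4(0)+2, aromatic.
Anion: 1 × 2 + 2 = 4 π electrons → 4(1), antiaromatic.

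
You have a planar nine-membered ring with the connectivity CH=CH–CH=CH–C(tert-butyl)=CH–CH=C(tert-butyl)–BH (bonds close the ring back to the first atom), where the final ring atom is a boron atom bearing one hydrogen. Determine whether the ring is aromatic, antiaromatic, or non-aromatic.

Check conjugation: every atom in a ring double bond is sp² and brings one electron to the p orbital; the boron has an empty p orbital — every position has a p orbital, so the cyclic π system is continuous.
π-electron count: 4 × 2 = 8 from the double-bond units + 0 from the BH atom = 8.
A 4n π count (8, n = 2) in a planar conjugated ring means antiaromatic.

Antiaromatic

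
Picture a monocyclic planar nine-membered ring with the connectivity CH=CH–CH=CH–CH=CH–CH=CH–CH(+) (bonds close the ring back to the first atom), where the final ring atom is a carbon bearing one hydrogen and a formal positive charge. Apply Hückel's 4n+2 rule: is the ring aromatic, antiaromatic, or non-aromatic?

Check conjugation: the double-bond atoms are sp², each contributing one p electron; the carbocation has an empty p orbital — every position has a p orbital, so the cyclic π system is continuous.
Tallying contributions gives 4 × 2 = 8 from the double-bond units + 0 from the CH(+) atom = 8.
8 is a 4n count (n = 2), so the planar conjugated ring is antiaromatic.

Antiaromatic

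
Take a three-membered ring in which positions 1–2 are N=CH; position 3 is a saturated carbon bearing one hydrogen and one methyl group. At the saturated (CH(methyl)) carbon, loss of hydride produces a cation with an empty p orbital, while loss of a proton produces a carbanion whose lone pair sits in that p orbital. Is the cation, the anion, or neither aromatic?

In either ion the ring is fully conjugated: every atom, including the new sp² carbon, supplies a p orbital.
Cation: 1 × 2 + 0 = 2 π electrons → 4(0)+2, aromatic.
Anion: 1 × 2 + 2 = 4 π electrons → 4(1), antiaromatic.

The cation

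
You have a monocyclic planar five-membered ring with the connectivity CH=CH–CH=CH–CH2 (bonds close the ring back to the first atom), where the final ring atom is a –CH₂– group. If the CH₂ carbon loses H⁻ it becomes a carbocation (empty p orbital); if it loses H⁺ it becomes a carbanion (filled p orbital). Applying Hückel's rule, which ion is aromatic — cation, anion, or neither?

The anion

In both ions every ring atom is sp² and contributes a p orbital, so both rings are fully conjugated.
Cation: 2 × 2 + 0 = 4 π electrons → 4(1), antiaromatic.
Anion: 2 × 2 + 2 = 6 π electrons → 4(1)+2, aromatic.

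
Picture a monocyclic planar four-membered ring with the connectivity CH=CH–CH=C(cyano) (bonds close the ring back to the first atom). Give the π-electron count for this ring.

Check conjugation: the double-bond atoms are sp², each contributing one p electron — every position has a p orbital, so the cyclic π system is continuous.
π-electron count: 2 × 2 = 4 from the 2 double-bond units.

4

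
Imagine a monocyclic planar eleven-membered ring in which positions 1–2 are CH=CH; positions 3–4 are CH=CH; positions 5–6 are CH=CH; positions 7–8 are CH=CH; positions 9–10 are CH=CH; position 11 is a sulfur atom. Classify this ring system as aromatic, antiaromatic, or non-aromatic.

Antiaromatic

Check conjugation: the double-bond atoms are sp², each contributing one p electron; the sulfur donates one lone pair from its p orbital — every position has a p orbital, so the cyclic π system is continuous.
Adding the contributions, 5 × 2 = 10 from the double-bond units + 2 from the S atom = 12.
A 4n π count (12, n = 3) in a planar conjugated ring means antiaromatic.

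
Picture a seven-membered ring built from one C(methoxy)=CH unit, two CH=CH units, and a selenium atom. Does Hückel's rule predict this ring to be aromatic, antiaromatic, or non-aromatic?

All ring atoms are sp² and supply a p orbital to the ring (every atom in a ring double bond is sp² and brings one electron to the p orbital; the selenium donates one lone pair from its p orbital); the conjugation is uninterrupted.
Tallying contributions gives 3 × 2 = 6 from the double-bond units + 2 from the Se atom = 8.
8 is a 4n count (n = 2), so the planar conjugated ring is antiaromatic.

Antiaromatic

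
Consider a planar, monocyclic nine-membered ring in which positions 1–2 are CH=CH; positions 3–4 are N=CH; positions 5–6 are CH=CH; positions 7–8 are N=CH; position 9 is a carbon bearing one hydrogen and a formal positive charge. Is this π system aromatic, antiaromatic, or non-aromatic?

Antiaromatic

Check conjugation: the double-bond atoms are sp², each contributing one p electron; each =N– nitrogen is pyridine-type (lone pair in the sp² plane, one electron in the p orbital); the carbocation has an empty p orbital — every position has a p orbital, so the cyclic π system is continuous.
Counting π electrons: 4 × 2 = 8 from the double-bond units + 0 from the CH(+) atom = 8.
A 4n π count (8, n = 2) in a planar conjugated ring means antiaromatic.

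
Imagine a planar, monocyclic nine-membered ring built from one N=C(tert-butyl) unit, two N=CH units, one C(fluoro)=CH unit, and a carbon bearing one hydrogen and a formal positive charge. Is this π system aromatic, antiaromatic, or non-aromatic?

Antiaromatic

The p orbitals form a continuous loop: the double-bond atoms are sp², each contributing one p electron; each sp² =N– keeps its lone pair in-plane and puts one electron into the π system; the carbocation has an empty p orbital. The ring is fully conjugated.
Counting π electrons: 4 × 2 = 8 from the double-bond units + 0 from the CH(+) atom = 8.
8 = 4(2); a planar, fully conjugated 4n system is antiaromatic.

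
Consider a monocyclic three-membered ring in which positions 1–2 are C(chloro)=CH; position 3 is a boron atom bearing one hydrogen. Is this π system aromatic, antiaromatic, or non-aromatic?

Aromatic

Every ring atom contributes a p orbital perpendicular to the ring (each doubly-bonded ring atom is sp² with one p-orbital electron; the boron has an empty p orbital), so the π system is cyclic and fully conjugated.
Adding the contributions, 1 × 2 = 2 from the double-bond unit + 0 from the BH atom = 2.
That gives a 4n+2 count (2, n = 0).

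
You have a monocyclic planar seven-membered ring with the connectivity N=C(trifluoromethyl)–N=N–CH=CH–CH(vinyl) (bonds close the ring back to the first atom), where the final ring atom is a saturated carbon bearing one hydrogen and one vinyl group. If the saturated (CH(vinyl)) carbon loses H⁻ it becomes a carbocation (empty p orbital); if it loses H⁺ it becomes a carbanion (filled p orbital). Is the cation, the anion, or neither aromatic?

The cation

Both ions have a continuous loop of p orbitals — each ring atom is sp².
Cation: 3 × 2 + 0 = 6 π electrons → 4(1)+2, aromatic.
Anion: 3 × 2 + 2 = 8 π electrons → 4(2), antiaromatic.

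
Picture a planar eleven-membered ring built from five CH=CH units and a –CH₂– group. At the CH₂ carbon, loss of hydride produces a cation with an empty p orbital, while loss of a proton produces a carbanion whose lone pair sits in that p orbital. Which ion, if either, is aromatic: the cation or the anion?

Once that carbon is sp², every ring atom has a p orbital and both ions are fully conjugated.
Cation: 5 × 2 + 0 = 10 π electrons → 4(2)+2, aromatic.
Anion: 5 × 2 + 2 = 12 π electrons → 4(3), antiaromatic.

The cation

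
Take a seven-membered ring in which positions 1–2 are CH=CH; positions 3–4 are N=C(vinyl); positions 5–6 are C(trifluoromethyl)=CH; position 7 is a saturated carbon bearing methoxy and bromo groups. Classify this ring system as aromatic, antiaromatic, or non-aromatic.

At the C(methoxy)(bromo) position, that saturated carbon is sp³ and has no p orbital in the ring π system; the ring's p-orbital overlap is broken there.
A ring that is not fully conjugated cannot be aromatic or antiaromatic regardless of its π-electron count.

Non-aromatic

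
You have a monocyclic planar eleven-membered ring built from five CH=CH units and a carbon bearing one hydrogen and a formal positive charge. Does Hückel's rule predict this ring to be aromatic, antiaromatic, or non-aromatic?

Check conjugation: each doubly-bonded ring atom is sp² with one p-orbital electron; the carbocation has an empty p orbital — every position has a p orbital, so the cyclic π system is continuous.
Counting π electrons: 5 × 2 = 10 from the double-bond units + 0 from the CH(+) atom = 10.
10 = 4(2) + 2, which satisfies Hückel's 4n+2 rule.

Aromatic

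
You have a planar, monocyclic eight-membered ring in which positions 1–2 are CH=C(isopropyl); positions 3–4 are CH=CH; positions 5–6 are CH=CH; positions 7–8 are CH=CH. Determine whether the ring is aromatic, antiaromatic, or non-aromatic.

All ring atoms are sp² and supply a p orbital to the ring (the double-bond atoms are sp², each contributing one p electron); the conjugation is uninterrupted.
Tallying contributions gives 4 × 2 = 8 from the 4 double-bond units.
8 is a 4n count (n = 2), so the planar conjugated ring is antiaromatic.

Antiaromatic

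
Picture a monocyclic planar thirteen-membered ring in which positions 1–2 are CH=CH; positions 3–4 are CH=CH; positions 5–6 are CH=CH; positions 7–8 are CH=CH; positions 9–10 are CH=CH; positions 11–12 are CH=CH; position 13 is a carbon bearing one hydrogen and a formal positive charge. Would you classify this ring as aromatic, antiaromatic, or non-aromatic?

The p orbitals form a continuous loop: each doubly-bonded ring atom is sp² with one p-orbital electron; the carbocation has an empty p orbital. The ring is fully conjugated.
Tallying contributions gives 6 × 2 = 12 from the double-bond units + 0 from the CH(+) atom = 12.
A 4n π count (12, n = 3) in a planar conjugated ring means antiaromatic.

Antiaromatic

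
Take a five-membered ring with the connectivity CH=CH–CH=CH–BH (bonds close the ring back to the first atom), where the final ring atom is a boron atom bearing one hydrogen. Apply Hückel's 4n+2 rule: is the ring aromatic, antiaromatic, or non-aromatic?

The p orbitals form a continuous loop: each doubly-bonded ring atom is sp² with one p-orbital electron; the boron has an empty p orbital. The ring is fully conjugated.
Counting π electrons: 2 × 2 = 4 from the double-bond units + 0 from the BH atom = 4.
4 is a 4n count (n = 1), so the planar conjugated ring is antiaromatic.
This is borole.

Antiaromatic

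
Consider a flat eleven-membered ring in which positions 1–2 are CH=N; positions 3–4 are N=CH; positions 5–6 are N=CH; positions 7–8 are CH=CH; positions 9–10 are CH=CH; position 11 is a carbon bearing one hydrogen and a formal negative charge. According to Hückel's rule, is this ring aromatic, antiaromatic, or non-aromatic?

Every ring atom contributes a p orbital perpendicular to the ring (every atom in a ring double bond is sp² and brings one electron to the p orbital; the doubly-bonded nitrogens are pyridine-type — their lone pairs lie in the ring plane, leaving one electron in the p orbital; the carbanion's lone pair occupies the p orbital), so the π system is cyclic and fully conjugated.
π-electron count: 5 × 2 = 10 from the double-bond units + 2 from the CH(-) atom = 12.
12 is a 4n count (n = 3), so the planar conjugated ring is antiaromatic.

Antiaromatic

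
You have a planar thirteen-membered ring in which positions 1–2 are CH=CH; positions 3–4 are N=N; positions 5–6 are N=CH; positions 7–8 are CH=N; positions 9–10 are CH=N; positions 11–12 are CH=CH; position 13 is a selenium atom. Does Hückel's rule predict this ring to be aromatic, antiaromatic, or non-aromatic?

All ring atoms are sp² and supply a p orbital to the ring (the double-bond atoms are sp², each contributing one p electron; the doubly-bonded nitrogens are pyridine-type — their lone pairs lie in the ring plane, leaving one electron in the p orbital; the selenium donates one lone pair from its p orbital); the conjugation is uninterrupted.
π-electron count: 6 × 2 = 12 from the double-bond units + 2 from the Se atom = 14.
14 = 4(3) + 2, which satisfies Hückel's 4n+2 rule.

Aromatic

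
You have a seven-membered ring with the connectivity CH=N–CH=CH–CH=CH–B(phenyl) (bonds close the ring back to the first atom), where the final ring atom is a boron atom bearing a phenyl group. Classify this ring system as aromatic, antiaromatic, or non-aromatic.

Aromatic

All ring atoms are sp² and supply a p orbital to the ring (every atom in a ring double bond is sp² and brings one electron to the p orbital; each sp² =N– keeps its lone pair in-plane and puts one electron into the π system; the boron has an empty p orbital); the conjugation is uninterrupted.
Counting π electrons: 3 × 2 = 6 from the double-bond units + 0 from the B(phenyl) atom = 6.
With 6 π electrons (n = 1), the Hückel 4n+2 condition holds.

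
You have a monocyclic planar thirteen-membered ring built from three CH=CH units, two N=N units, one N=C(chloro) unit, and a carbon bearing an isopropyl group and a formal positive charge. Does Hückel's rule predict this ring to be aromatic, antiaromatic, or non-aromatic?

All ring atoms are sp² and supply a p orbital to the ring (each doubly-bonded ring atom is sp² with one p-orbital electron; each sp² =N– keeps its lone pair in-plane and puts one electron into the π system; the carbocation has an empty p orbital); the conjugation is uninterrupted.
Counting π electrons: 6 × 2 = 12 from the double-bond units + 0 from the C(isopropyl)(+) atom = 12.
A 4n π count (12, n = 3) in a planar conjugated ring means antiaromatic.

Antiaromatic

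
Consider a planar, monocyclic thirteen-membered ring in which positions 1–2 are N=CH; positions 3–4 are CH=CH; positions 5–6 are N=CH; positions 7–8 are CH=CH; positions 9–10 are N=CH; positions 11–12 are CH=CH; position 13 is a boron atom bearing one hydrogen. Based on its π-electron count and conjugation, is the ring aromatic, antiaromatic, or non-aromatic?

Antiaromatic

Every ring atom contributes a p orbital perpendicular to the ring (each doubly-bonded ring atom is sp² with one p-orbital electron; each sp² =N– keeps its lone pair in-plane and puts one electron into the π system; the boron has an empty p orbital), so the π system is cyclic and fully conjugated.
Adding the contributions, 6 × 2 = 12 from the double-bond units + 0 from the BH atom = 12.
12 is a 4n count (n = 3), so the planar conjugated ring is antiaromatic.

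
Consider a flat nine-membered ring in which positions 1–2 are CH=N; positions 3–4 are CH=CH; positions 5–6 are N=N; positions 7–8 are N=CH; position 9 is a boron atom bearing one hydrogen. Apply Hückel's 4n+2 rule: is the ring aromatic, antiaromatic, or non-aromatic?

Check conjugation: the double-bond atoms are sp², each contributing one p electron; each sp² =N– keeps its lone pair in-plane and puts one electron into the π system; the boron has an empty p orbital — every position has a p orbital, so the cyclic π system is continuous.
Adding the contributions, 4 × 2 = 8 from the double-bond units + 0 from the BH atom = 8.
8 is a 4n count (n = 2), so the planar conjugated ring is antiaromatic.

Antiaromatic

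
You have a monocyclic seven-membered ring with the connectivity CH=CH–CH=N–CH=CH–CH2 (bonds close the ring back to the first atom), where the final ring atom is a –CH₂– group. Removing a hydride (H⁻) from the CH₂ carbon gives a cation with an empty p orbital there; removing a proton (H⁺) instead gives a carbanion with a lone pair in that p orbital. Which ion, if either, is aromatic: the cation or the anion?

The cation

In both ions every ring atom is sp² and contributes a p orbital, so both rings are fully conjugated.
Cation: 3 × 2 + 0 = 6 π electrons → 4(1)+2, aromatic.
Anion: 3 × 2 + 2 = 8 π electrons → 4(2), antiaromatic.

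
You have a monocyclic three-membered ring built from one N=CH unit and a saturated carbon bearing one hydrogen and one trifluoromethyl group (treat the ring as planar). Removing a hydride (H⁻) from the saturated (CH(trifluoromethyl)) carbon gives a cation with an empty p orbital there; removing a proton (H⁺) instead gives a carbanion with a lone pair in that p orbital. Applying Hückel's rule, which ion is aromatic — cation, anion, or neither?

The cation

Once that carbon is sp², every ring atom has a p orbital and both ions are fully conjugated.
Cation: 1 × 2 + 0 = 2 π electrons → 4(0)+2, aromatic.
Anion: 1 × 2 + 2 = 4 π electrons → 4(1), antiaromatic.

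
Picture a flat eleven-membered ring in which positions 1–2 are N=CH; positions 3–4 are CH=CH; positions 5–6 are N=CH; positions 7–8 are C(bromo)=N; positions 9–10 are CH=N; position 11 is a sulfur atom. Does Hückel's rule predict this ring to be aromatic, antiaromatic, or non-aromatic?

Antiaromatic

The p orbitals form a continuous loop: each doubly-bonded ring atom is sp² with one p-orbital electron; each =N– nitrogen is pyridine-type (lone pair in the sp² plane, one electron in the p orbital); the sulfur donates one lone pair from its p orbital. The ring is fully conjugated.
π-electron count: 5 × 2 = 10 from the double-bond units + 2 from the S atom = 12.
12 = 4(3); a planar, fully conjugated 4n system is antiaromatic.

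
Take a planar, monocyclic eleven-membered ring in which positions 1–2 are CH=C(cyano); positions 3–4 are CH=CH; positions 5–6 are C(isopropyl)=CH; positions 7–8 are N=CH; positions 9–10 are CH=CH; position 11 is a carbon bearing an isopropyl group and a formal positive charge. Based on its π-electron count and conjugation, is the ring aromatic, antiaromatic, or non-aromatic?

Check conjugation: each doubly-bonded ring atom is sp² with one p-orbital electron; each =N– nitrogen is pyridine-type (lone pair in the sp² plane, one electron in the p orbital); the carbocation has an empty p orbital — every position has a p orbital, so the cyclic π system is continuous.
Counting π electrons: 5 × 2 = 10 from the double-bond units + 0 from the C(isopropyl)(+) atom = 10.
That gives a 4n+2 count (10, n = 2).

Aromatic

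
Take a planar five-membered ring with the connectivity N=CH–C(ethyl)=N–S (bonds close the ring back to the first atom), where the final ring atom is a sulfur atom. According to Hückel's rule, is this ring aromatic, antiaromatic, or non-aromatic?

All ring atoms are sp² and supply a p orbital to the ring (the double-bond atoms are sp², each contributing one p electron; each =N– nitrogen is pyridine-type (lone pair in the sp² plane, one electron in the p orbital); the sulfur donates one lone pair from its p orbital); the conjugation is uninterrupted.
Adding the contributions, 2 × 2 = 4 from the double-bond units + 2 from the S atom = 6.
Since 6 = 4·1 + 2, the ring meets the 4n+2 criterion.

Aromatic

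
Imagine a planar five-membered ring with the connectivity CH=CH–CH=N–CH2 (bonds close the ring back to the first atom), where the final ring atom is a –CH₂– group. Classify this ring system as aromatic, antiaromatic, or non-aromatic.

The CH2 carbon is saturated: the tetrahedral CH₂ carbon is sp³ and has no p orbital in the ring π system. Conjugation is not continuous around the ring.
Without a continuous loop of overlapping p orbitals the Hückel electron count never comes into play.

Non-aromatic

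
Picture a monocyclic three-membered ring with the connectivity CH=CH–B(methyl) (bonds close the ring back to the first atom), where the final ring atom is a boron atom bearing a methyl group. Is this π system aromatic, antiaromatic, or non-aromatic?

Aromatic

Check conjugation: every atom in a ring double bond is sp² and brings one electron to the p orbital; the boron has an empty p orbital — every position has a p orbital, so the cyclic π system is continuous.
π-electron count: 1 × 2 = 2 from the double-bond unit + 0 from the B(methyl) atom = 2.
That gives a 4n+2 count (2, n = 0).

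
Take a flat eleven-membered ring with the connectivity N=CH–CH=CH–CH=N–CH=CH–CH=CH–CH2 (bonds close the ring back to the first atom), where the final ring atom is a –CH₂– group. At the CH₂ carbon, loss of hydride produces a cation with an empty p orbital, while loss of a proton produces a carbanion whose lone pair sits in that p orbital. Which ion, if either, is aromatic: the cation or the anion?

The cation

In both ions every ring atom is sp² and contributes a p orbital, so both rings are fully conjugated.
Cation: 5 × 2 + 0 = 10 π electrons → 4(2)+2, aromatic.
Anion: 5 × 2 + 2 = 12 π electrons → 4(3), antiaromatic.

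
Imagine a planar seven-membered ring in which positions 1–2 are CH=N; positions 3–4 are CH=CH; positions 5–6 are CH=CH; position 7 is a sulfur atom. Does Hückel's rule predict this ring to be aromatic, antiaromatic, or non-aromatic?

Check conjugation: each doubly-bonded ring atom is sp² with one p-orbital electron; the doubly-bonded nitrogens are pyridine-type — their lone pairs lie in the ring plane, leaving one electron in the p orbital; the sulfur donates one lone pair from its p orbital — every position has a p orbital, so the cyclic π system is continuous.
Adding the contributions, 3 × 2 = 6 from the double-bond units + 2 from the S atom = 8.
8 is a 4n count (n = 2), so the planar conjugated ring is antiaromatic.

Antiaromatic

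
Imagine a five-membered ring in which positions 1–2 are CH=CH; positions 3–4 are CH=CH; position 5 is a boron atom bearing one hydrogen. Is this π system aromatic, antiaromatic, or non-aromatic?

Check conjugation: every atom in a ring double bond is sp² and brings one electron to the p orbital; the boron has an empty p orbital — every position has a p orbital, so the cyclic π system is continuous.
Adding the contributions, 2 × 2 = 4 from the double-bond units + 0 from the BH atom = 4.
4 = 4(1); a planar, fully conjugated 4n system is antiaromatic.

Antiaromatic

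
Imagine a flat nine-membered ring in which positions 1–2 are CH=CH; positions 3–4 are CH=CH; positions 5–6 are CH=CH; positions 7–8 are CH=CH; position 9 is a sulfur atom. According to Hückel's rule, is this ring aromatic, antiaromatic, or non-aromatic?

All ring atoms are sp² and supply a p orbital to the ring (each doubly-bonded ring atom is sp² with one p-orbital electron; the sulfur donates one lone pair from its p orbital); the conjugation is uninterrupted.
Tallying contributions gives 4 × 2 = 8 from the double-bond units + 2 from the S atom = 10.
That gives a 4n+2 count (10, n = 2).

Aromatic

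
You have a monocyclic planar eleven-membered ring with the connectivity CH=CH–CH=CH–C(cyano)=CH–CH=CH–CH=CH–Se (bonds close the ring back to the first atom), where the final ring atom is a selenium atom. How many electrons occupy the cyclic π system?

12

Check conjugation: every atom in a ring double bond is sp² and brings one electron to the p orbital; the selenium donates one lone pair from its p orbital — every position has a p orbital, so the cyclic π system is continuous.
Counting π electrons: 5 × 2 = 10 from the double-bond units + 2 from the Se atom = 12.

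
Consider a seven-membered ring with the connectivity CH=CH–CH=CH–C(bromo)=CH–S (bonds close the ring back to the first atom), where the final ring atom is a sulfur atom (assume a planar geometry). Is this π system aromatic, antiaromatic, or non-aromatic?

Antiaromatic

Every ring atom contributes a p orbital perpendicular to the ring (every atom in a ring double bond is sp² and brings one electron to the p orbital; the sulfur donates one lone pair from its p orbital), so the π system is cyclic and fully conjugated.
Tallying contributions gives 3 × 2 = 6 from the double-bond units + 2 from the S atom = 8.
8 = 4(2); a planar, fully conjugated 4n system is antiaromatic.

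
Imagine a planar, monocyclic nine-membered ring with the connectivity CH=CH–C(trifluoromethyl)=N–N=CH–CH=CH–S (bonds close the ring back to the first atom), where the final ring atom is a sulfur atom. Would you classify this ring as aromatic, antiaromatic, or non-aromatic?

Aromatic

Check conjugation: every atom in a ring double bond is sp² and brings one electron to the p orbital; each sp² =N– keeps its lone pair in-plane and puts one electron into the π system; the sulfur donates one lone pair from its p orbital — every position has a p orbital, so the cyclic π system is continuous.
Counting π electrons: 4 × 2 = 8 from the double-bond units + 2 from the S atom = 10.
Since 10 = 4·2 + 2, the ring meets the 4n+2 criterion.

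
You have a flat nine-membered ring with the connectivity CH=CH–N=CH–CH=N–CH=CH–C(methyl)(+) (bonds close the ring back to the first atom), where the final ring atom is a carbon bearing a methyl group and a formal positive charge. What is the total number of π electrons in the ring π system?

8

All ring atoms are sp² and supply a p orbital to the ring (the double-bond atoms are sp², each contributing one p electron; the doubly-bonded nitrogens are pyridine-type — their lone pairs lie in the ring plane, leaving one electron in the p orbital; the carbocation has an empty p orbital); the conjugation is uninterrupted.
Adding the contributions, 4 × 2 = 8 from the double-bond units + 0 from the C(methyl)(+) atom = 8.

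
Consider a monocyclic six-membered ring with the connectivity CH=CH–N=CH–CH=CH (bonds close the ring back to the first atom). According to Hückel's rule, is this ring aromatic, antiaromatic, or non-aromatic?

Aromatic

The p orbitals form a continuous loop: each doubly-bonded ring atom is sp² with one p-orbital electron; each sp² =N– keeps its lone pair in-plane and puts one electron into the π system. The ring is fully conjugated.
π-electron count: 3 × 2 = 6 from the 3 double-bond units.
That gives a 4n+2 count (6, n = 1).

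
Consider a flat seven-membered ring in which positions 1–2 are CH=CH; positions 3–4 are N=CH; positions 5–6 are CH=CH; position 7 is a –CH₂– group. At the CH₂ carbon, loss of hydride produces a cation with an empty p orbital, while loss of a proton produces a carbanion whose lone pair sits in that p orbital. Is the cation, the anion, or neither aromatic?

Once that carbon is sp², every ring atom has a p orbital and both ions are fully conjugated.
Cation: 3 × 2 + 0 = 6 π electrons → 4(1)+2, aromatic.
Anion: 3 × 2 + 2 = 8 π electrons → 4(2), antiaromatic.

The cation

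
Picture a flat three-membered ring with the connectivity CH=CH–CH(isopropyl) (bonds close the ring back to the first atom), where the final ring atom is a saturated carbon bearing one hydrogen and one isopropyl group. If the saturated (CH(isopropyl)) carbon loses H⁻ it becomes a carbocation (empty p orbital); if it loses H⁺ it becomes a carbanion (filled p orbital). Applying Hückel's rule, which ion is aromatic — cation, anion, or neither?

The cation

Both ions have a continuous loop of p orbitals — each ring atom is sp².
Cation: 1 × 2 + 0 = 2 π electrons → 4(0)+2, aromatic.
Anion: 1 × 2 + 2 = 4 π electrons → 4(1), antiaromatic.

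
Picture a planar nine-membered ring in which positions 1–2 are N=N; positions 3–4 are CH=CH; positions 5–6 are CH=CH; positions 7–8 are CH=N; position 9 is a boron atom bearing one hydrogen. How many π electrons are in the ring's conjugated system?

The p orbitals form a continuous loop: every atom in a ring double bond is sp² and brings one electron to the p orbital; each sp² =N– keeps its lone pair in-plane and puts one electron into the π system; the boron has an empty p orbital. The ring is fully conjugated.
Adding the contributions, 4 × 2 = 8 from the double-bond units + 0 from the BH atom = 8.

8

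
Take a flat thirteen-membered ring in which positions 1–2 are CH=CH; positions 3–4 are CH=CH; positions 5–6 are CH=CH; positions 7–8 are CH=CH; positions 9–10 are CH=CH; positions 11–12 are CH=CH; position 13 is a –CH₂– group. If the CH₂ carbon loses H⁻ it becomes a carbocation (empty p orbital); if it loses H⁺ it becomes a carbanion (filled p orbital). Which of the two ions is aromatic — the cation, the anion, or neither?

The anion

Both ions have a continuous loop of p orbitals — each ring atom is sp².
Cation: 6 × 2 + 0 = 12 π electrons → 4(3), antiaromatic.
Anion: 6 × 2 + 2 = 14 π electrons → 4(3)+2, aromatic.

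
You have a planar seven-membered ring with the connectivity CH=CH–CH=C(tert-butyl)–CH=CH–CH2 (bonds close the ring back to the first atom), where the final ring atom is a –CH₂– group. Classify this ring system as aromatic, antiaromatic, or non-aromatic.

The CH2 position has four σ bonds — the tetrahedral CH₂ carbon is sp³ and has no p orbital in the ring π system — so the cyclic conjugation is interrupted.
A ring that is not fully conjugated cannot be aromatic or antiaromatic regardless of its π-electron count.

Non-aromatic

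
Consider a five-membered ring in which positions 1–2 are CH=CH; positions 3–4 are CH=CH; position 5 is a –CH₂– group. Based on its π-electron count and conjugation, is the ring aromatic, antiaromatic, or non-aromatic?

At the CH2 position, the tetrahedral CH₂ carbon is sp³ and has no p orbital in the ring π system; the ring's p-orbital overlap is broken there.
Hückel's rule only applies to fully conjugated rings, so this one is simply non-aromatic.

Non-aromatic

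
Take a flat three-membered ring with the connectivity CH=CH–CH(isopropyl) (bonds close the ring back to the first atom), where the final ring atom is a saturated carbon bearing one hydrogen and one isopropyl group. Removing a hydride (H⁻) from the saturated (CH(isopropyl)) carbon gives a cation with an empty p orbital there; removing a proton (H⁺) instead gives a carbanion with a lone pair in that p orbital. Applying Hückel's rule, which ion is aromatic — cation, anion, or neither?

The cation

In both ions every ring atom is sp² and contributes a p orbital, so both rings are fully conjugated.
Cation: 1 × 2 + 0 = 2 π electrons → 4(0)+2, aromatic.
Anion: 1 × 2 + 2 = 4 π electrons → 4(1), antiaromatic.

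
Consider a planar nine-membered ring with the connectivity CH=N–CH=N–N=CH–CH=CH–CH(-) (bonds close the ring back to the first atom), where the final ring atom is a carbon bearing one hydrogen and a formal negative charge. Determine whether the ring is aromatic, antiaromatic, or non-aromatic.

All ring atoms are sp² and supply a p orbital to the ring (each doubly-bonded ring atom is sp² with one p-orbital electron; the doubly-bonded nitrogens are pyridine-type — their lone pairs lie in the ring plane, leaving one electron in the p orbital; the carbanion's lone pair occupies the p orbital); the conjugation is uninterrupted.
Counting π electrons: 4 × 2 = 8 from the double-bond units + 2 from the CH(-) atom = 10.
That gives a 4n+2 count (10, n = 2).

Aromatic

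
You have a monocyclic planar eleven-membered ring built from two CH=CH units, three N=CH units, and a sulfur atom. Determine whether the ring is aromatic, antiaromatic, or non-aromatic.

Antiaromatic

All ring atoms are sp² and supply a p orbital to the ring (every atom in a ring double bond is sp² and brings one electron to the p orbital; each sp² =N– keeps its lone pair in-plane and puts one electron into the π system; the sulfur donates one lone pair from its p orbital); the conjugation is uninterrupted.
Adding the contributions, 5 × 2 = 10 from the double-bond units + 2 from the S atom = 12.
12 = 4(3); a planar, fully conjugated 4n system is antiaromatic.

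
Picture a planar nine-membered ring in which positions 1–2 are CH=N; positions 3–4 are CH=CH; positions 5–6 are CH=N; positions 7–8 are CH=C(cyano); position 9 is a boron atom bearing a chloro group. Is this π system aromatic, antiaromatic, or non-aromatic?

Antiaromatic

The p orbitals form a continuous loop: the double-bond atoms are sp², each contributing one p electron; each sp² =N– keeps its lone pair in-plane and puts one electron into the π system; the boron has an empty p orbital. The ring is fully conjugated.
π-electron count: 4 × 2 = 8 from the double-bond units + 0 from the B(chloro) atom = 8.
A 4n π count (8, n = 2) in a planar conjugated ring means antiaromatic.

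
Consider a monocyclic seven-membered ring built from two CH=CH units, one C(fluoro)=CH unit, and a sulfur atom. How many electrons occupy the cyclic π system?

Check conjugation: each doubly-bonded ring atom is sp² with one p-orbital electron; the sulfur donates one lone pair from its p orbital — every position has a p orbital, so the cyclic π system is continuous.
Adding the contributions, 3 × 2 = 6 from the double-bond units + 2 from the S atom = 8.

8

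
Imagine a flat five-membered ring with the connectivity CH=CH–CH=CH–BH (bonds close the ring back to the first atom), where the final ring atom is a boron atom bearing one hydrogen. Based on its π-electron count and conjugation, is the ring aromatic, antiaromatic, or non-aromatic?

Antiaromatic

Check conjugation: each doubly-bonded ring atom is sp² with one p-orbital electron; the boron has an empty p orbital — every position has a p orbital, so the cyclic π system is continuous.
Counting π electrons: 2 × 2 = 4 from the double-bond units + 0 from the BH atom = 4.
A 4n π count (4, n = 1) in a planar conjugated ring means antiaromatic.
This is borole.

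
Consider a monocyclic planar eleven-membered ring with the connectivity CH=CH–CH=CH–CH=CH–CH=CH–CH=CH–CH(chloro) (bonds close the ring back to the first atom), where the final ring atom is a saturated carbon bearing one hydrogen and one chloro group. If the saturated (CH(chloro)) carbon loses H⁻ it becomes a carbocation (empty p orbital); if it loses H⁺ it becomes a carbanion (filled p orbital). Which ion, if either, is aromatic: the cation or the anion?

The cation

In both ions every ring atom is sp² and contributes a p orbital, so both rings are fully conjugated.
Cation: 5 × 2 + 0 = 10 π electrons → 4(2)+2, aromatic.
Anion: 5 × 2 + 2 = 12 π electrons → 4(3), antiaromatic.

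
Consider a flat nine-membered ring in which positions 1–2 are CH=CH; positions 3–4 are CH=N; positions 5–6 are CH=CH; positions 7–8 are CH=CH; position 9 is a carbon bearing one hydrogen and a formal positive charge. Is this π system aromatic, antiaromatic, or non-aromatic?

Antiaromatic

Check conjugation: the double-bond atoms are sp², each contributing one p electron; each =N– nitrogen is pyridine-type (lone pair in the sp² plane, one electron in the p orbital); the carbocation has an empty p orbital — every position has a p orbital, so the cyclic π system is continuous.
Counting π electrons: 4 × 2 = 8 from the double-bond units + 0 from the CH(+) atom = 8.
With 8 = 4·2 π electrons, Hückel's rule classifies the planar ring as antiaromatic.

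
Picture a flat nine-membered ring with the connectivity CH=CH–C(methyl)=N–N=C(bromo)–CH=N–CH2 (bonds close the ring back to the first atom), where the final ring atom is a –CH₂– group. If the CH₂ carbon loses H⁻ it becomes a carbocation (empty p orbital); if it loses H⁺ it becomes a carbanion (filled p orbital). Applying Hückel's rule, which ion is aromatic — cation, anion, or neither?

In both ions every ring atom is sp² and contributes a p orbital, so both rings are fully conjugated.
Cation: 4 × 2 + 0 = 8 π electrons → 4(2), antiaromatic.
Anion: 4 × 2 + 2 = 10 π electrons → 4(2)+2, aromatic.

The anion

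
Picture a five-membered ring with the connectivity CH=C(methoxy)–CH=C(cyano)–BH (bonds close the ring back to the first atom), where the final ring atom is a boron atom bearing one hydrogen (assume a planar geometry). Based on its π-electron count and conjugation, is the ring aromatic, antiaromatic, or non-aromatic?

Antiaromatic

Check conjugation: every atom in a ring double bond is sp² and brings one electron to the p orbital; the boron has an empty p orbital — every position has a p orbital, so the cyclic π system is continuous.
Counting π electrons: 2 × 2 = 4 from the double-bond units + 0 from the BH atom = 4.
4 is a 4n count (n = 1), so the planar conjugated ring is antiaromatic.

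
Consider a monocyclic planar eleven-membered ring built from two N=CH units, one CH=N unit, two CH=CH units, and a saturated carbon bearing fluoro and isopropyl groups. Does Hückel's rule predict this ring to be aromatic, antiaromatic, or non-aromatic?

The C(fluoro)(isopropyl) position has four σ bonds — that saturated carbon is sp³ and has no p orbital in the ring π system — so the cyclic conjugation is interrupted.
Hückel's rule only applies to fully conjugated rings, so this one is simply non-aromatic.

Non-aromatic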